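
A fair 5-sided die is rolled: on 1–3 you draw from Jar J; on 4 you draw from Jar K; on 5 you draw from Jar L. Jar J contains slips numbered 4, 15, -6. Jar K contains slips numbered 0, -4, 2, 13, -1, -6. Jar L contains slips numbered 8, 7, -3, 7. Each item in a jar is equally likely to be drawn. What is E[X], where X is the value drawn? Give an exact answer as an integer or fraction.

221/60

E[X | Jar J] = (4 + 15 − 6)/3 = 13/3
E[X | Jar K] = (0 − 4 + 2 + 13 − 1 − 6)/6 = 2/3
E[X | Jar L] = (8 + 7 − 3 + 7)/4 = 19/4
E[X] = (3/5)·13/3 + (1/5)·2/3 + (1/5)·19/4 = 221/60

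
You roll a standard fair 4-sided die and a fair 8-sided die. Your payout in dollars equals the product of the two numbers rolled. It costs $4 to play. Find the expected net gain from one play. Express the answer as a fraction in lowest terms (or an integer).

Distribution of the product of the two numbers rolled: 1 w.p. 1/32, 2 w.p. 1/16, 3 w.p. 1/16, 4 w.p. 3/32, 5 w.p. 1/32, 6 w.p. 3/32, …
E[payout] = (1/32)·1 + (1/16)·2 + (1/16)·3 + (3/32)·4 + (1/32)·5 + (3/32)·6 + (1/32)·7 + (3/32)·8 + (1/32)·9 + (1/32)·10 + (3/32)·12 + (1/32)·14 + (1/32)·15 + (1/16)·16 + (1/32)·18 + (1/32)·20 + (1/32)·21 + (1/16)·24 + (1/32)·28 + (1/32)·32 = 45/4
Expected profit = 45/4 − 4 = 29/4

29/4 dollars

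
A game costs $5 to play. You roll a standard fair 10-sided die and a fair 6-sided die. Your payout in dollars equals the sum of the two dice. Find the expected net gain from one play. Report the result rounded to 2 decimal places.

$4.00

Distribution of the sum of the two dice: 2 w.p. 1/60, 3 w.p. 1/30, 4 w.p. 1/20, 5 w.p. 1/15, 6 w.p. 1/12, 7 w.p. 1/10, …
E[payout] = (1/60)·2 + (1/30)·3 + (1/20)·4 + (1/15)·5 + (1/12)·6 + (1/10)·7 + (1/10)·8 + (1/10)·9 + (1/10)·10 + (1/10)·11 + (1/12)·12 + (1/15)·13 + (1/20)·14 + (1/30)·15 + (1/60)·16 = 9
Expected profit = 9 − 5 = 4 ≈ $4.00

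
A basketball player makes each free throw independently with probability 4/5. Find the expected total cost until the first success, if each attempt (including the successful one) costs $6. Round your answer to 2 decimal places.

$7.50

E[#attempts] = 1/p = 5/4; E[cost] = 6·5/4 = 15/2.
≈ 7.50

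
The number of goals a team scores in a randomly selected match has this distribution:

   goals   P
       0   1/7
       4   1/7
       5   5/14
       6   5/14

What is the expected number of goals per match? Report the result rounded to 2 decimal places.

4.50

E[X] = (1/7)·0 + (1/7)·4 + (5/14)·5 + (5/14)·6
     = 9/2 ≈ 4.50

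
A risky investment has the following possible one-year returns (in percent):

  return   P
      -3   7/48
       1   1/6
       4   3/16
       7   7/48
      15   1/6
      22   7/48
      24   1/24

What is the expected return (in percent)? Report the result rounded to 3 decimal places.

8.208

E[X] = (7/48)·(-3) + (1/6)·1 + (3/16)·4 + (7/48)·7 + (1/6)·15 + (7/48)·22 + (1/24)·24
     = 197/24 ≈ 8.208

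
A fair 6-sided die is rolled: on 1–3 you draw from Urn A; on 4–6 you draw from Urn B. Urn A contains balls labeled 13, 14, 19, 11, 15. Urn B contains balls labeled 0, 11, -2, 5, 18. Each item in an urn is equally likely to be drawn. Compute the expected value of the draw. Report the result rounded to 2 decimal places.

10.40

E[X | Urn A] = (13 + 14 + 19 + 11 + 15)/5 = 72/5
E[X | Urn B] = (0 + 11 − 2 + 5 + 18)/5 = 32/5
E[X] = (1/2)·72/5 + (1/2)·32/5 = 52/5 ≈ 10.40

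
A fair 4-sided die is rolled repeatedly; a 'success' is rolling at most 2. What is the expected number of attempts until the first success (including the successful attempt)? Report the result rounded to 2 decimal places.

2.00

For a geometric distribution, E[trials] = 1/p = 1/(1/2) = 2.
≈ 2.00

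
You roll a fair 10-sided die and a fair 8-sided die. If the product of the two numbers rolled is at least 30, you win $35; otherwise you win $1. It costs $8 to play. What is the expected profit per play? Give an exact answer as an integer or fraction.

49/10 dollars

E[payout] = (13/20)·1 + (7/20)·35 = 129/10
Expected profit = 129/10 − 8 = 49/10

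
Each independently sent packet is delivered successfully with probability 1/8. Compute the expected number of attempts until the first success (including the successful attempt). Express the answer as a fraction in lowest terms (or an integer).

For a geometric distribution, E[trials] = 1/p = 1/(1/8) = 8.

8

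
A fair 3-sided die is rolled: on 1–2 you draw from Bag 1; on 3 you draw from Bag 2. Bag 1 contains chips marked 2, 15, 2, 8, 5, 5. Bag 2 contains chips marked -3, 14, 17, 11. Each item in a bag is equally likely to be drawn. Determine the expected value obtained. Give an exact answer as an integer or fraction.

E[X | Bag 1] = (2 + 15 + 2 + 8 + 5 + 5)/6 = 37/6
E[X | Bag 2] = (-3 + 14 + 17 + 11)/4 = 39/4
E[X] = (2/3)·37/6 + (1/3)·39/4 = 265/36

265/36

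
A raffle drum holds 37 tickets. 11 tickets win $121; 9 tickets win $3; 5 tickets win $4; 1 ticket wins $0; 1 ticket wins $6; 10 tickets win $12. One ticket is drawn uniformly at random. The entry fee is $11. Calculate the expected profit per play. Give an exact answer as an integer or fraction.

E[payout] = (11/37)·121 + (9/37)·3 + (5/37)·4 + (1/37)·0 + (1/37)·6 + (10/37)·12 = 1504/37
Expected profit = 1504/37 − 11 = 1097/37

1097/37 dollars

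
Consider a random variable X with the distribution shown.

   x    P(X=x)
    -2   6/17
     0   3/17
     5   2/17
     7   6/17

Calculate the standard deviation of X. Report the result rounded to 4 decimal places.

E[X] = 40/17, E[X²] = 368/17
Var(X) = E[X²] − (E[X])² = 368/17 − 1600/289 = 4656/289
SD(X) = √(4656/289) ≈ 4.0138

4.0138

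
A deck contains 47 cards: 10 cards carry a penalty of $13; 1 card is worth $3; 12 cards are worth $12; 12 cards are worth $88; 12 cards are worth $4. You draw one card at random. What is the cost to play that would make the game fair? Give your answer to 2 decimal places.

E[payout] = (10/47)·(-13) + (1/47)·3 + (12/47)·12 + (12/47)·88 + (12/47)·4 = 1121/47
Fair fee = E[payout] = 1121/47 ≈ $23.85

$23.85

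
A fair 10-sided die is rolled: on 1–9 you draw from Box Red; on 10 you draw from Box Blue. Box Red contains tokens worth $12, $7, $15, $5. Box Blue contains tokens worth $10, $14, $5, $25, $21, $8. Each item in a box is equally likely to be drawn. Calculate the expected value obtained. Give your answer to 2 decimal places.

$10.16

E[X | Box Red] = (12 + 7 + 15 + 5)/4 = 39/4
E[X | Box Blue] = (10 + 14 + 5 + 25 + 21 + 8)/6 = 83/6
E[X] = (9/10)·39/4 + (1/10)·83/6 = 1219/120 ≈ 10.16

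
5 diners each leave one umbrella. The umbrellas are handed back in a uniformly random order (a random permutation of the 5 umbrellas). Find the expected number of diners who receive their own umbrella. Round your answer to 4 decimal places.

Let Xᵢ = 1 if person i gets their own umbrella. For each i, P(Xᵢ=1) = 1/5.
By linearity of expectation, E[X₁+…+X_5] = 5·(1/5) = 1.
≈ 1.0000

1.0000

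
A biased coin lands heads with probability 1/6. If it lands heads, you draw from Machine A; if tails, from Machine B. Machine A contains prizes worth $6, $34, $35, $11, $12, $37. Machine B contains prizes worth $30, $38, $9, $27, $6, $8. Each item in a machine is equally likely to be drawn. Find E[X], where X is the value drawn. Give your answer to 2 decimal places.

E[X | Machine A] = (6 + 34 + 35 + 11 + 12 + 37)/6 = 45/2
E[X | Machine B] = (30 + 38 + 9 + 27 + 6 + 8)/6 = 59/3
E[X] = (1/6)·45/2 + (5/6)·59/3 = 725/36 ≈ 20.14

$20.14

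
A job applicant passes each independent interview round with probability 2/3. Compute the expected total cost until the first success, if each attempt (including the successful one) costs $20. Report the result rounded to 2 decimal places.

$30.00

E[#attempts] = 1/p = 3/2; E[cost] = 20·3/2 = 30.
≈ 30.00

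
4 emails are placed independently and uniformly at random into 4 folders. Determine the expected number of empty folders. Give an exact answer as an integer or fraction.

81/64

Let Xⱼ=1 if folder j is empty. P(Xⱼ=1) = ((4-1)/4)^4 = 81/256.
By linearity, E[#empty] = 4·81/256 = 81/64.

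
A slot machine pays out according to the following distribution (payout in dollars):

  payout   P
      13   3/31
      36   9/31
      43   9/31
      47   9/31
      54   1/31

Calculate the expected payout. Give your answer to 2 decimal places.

$39.58

E[X] = (3/31)·13 + (9/31)·36 + (9/31)·43 + (9/31)·47 + (1/31)·54
     = 1227/31 ≈ 39.58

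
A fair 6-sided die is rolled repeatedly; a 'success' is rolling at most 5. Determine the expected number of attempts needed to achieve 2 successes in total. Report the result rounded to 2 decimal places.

2.40

By linearity (sum of 2 independent geometric waits), E[trials] = 2/p = 2/(5/6) = 12/5.
≈ 2.40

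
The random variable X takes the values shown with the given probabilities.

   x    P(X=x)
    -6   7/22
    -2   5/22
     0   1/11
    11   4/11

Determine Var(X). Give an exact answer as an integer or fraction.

6496/121

E[X] = (7/22)·(-6) + (5/22)·(-2) + (1/11)·0 + (4/11)·11 = 18/11
E[X²] = (7/22)·36 + (5/22)·4 + (1/11)·0 + (4/11)·121 = 620/11
Var(X) = 620/11 − (18/11)² = 6496/121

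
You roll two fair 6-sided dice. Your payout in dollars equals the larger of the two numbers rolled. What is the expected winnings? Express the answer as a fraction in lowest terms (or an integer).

Distribution of the larger of the two numbers rolled: 1 w.p. 1/36, 2 w.p. 1/12, 3 w.p. 5/36, 4 w.p. 7/36, 5 w.p. 1/4, 6 w.p. 11/36
E[payout] = (1/36)·1 + (1/12)·2 + (5/36)·3 + (7/36)·4 + (1/4)·5 + (11/36)·6 = 161/36

161/36 dollars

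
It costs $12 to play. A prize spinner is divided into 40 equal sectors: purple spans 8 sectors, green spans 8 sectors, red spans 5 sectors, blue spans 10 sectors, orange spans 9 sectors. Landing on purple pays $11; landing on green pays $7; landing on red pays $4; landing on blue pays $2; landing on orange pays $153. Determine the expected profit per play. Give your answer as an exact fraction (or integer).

1081/40 dollars

E[payout] = (8/40)·11 + (8/40)·7 + (5/40)·4 + (10/40)·2 + (9/40)·153 = 1561/40
Expected profit = 1561/40 − 12 = 1081/40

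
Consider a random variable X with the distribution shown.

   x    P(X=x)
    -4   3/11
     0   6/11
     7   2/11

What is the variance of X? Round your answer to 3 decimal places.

E[X] = (3/11)·(-4) + (6/11)·0 + (2/11)·7 = 2/11
E[X²] = (3/11)·16 + (6/11)·0 + (2/11)·49 = 146/11
Var(X) = 146/11 − (2/11)² = 1602/121 ≈ 13.240

13.240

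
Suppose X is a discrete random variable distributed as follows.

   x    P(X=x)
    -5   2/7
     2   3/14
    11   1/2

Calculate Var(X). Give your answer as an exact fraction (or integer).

E[X] = (2/7)·(-5) + (3/14)·2 + (1/2)·11 = 9/2
E[X²] = (2/7)·25 + (3/14)·4 + (1/2)·121 = 137/2
Var(X) = 137/2 − (9/2)² = 193/4

193/4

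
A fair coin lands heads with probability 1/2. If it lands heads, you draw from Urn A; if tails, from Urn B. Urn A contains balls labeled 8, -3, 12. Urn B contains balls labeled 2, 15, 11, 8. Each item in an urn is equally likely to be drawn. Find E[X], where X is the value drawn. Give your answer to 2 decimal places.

E[X | Urn A] = (8 − 3 + 12)/3 = 17/3
E[X | Urn B] = (2 + 15 + 11 + 8)/4 = 9
E[X] = (1/2)·17/3 + (1/2)·9 = 22/3 ≈ 7.33

7.33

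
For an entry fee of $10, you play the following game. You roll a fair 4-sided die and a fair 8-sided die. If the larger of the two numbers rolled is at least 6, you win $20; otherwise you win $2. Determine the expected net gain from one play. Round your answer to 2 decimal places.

E[payout] = (5/8)·2 + (3/8)·20 = 35/4
Expected profit = 35/4 − 10 = -5/4 ≈ -$1.25

-$1.25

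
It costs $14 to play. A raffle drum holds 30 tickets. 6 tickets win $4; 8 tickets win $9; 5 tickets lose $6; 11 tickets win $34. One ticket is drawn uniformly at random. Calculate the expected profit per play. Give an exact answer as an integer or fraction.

2/3 dollars

E[payout] = (6/30)·4 + (8/30)·9 + (5/30)·(-6) + (11/30)·34 = 44/3
Expected profit = 44/3 − 14 = 2/3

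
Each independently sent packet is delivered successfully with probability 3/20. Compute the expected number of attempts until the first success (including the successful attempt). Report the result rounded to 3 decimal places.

6.667

For a geometric distribution, E[trials] = 1/p = 1/(3/20) = 20/3.
≈ 6.667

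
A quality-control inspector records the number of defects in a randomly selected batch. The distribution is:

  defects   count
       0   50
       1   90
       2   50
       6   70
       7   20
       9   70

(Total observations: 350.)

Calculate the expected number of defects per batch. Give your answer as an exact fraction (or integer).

Total = 350, so P(defects=0) = 50/350, etc.
E[X] = (1/7)·0 + (9/35)·1 + (1/7)·2 + (1/5)·6 + (2/35)·7 + (1/5)·9
     = 138/35

138/35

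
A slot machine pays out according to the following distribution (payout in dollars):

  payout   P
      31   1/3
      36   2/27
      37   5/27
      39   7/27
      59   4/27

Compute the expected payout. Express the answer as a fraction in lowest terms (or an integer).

1045/27 dollars

E[X] = (1/3)·31 + (2/27)·36 + (5/27)·37 + (7/27)·39 + (4/27)·59
     = 1045/27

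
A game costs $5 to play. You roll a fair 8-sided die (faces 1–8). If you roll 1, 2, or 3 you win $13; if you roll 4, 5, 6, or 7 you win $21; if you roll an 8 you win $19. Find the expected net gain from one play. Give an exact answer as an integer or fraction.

E[payout] = (3/8)·13 + (1/8)·19 + (1/2)·21 = 71/4
Expected profit = 71/4 − 5 = 51/4

51/4 dollars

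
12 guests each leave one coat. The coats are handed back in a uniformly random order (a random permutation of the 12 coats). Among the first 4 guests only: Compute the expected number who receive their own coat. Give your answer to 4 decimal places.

Let Xᵢ = 1 if person i gets their own coat. For each i, P(Xᵢ=1) = 1/12.
By linearity of expectation, E[X₁+…+X_4] = 4·(1/12) = 1/3.
≈ 0.3333

0.3333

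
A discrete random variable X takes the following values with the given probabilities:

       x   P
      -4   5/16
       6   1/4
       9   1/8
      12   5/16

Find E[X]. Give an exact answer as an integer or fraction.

41/8

E[X] = (5/16)·(-4) + (1/4)·6 + (1/8)·9 + (5/16)·12
     = 41/8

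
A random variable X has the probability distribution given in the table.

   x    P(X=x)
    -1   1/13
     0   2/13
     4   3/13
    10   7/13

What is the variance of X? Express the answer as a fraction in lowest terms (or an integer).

E[X] = (1/13)·(-1) + (2/13)·0 + (3/13)·4 + (7/13)·10 = 81/13
E[X²] = (1/13)·1 + (2/13)·0 + (3/13)·16 + (7/13)·100 = 749/13
Var(X) = 749/13 − (81/13)² = 3176/169

3176/169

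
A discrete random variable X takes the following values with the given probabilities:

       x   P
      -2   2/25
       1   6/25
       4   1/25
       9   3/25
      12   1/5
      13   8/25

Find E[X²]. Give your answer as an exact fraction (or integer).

E[X²] = (2/25)·4 + (6/25)·1 + (1/25)·16 + (3/25)·81 + (1/5)·144 + (8/25)·169
     = 469/5

469/5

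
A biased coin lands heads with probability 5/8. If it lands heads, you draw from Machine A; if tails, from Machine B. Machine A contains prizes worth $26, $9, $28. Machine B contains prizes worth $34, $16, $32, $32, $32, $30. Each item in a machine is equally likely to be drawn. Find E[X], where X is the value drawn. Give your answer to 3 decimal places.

E[X | Machine A] = (26 + 9 + 28)/3 = 21
E[X | Machine B] = (34 + 16 + 32 + 32 + 32 + 30)/6 = 88/3
E[X] = (5/8)·21 + (3/8)·88/3 = 193/8 ≈ 24.125

$24.125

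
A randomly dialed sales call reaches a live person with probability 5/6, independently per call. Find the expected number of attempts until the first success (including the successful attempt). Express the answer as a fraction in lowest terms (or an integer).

For a geometric distribution, E[trials] = 1/p = 1/(5/6) = 6/5.

6/5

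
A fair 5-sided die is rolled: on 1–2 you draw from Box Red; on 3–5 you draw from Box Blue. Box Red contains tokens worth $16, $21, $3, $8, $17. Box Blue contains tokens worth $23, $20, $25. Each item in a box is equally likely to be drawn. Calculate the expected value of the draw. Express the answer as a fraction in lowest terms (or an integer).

94/5 dollars

E[X | Box Red] = (16 + 21 + 3 + 8 + 17)/5 = 13
E[X | Box Blue] = (23 + 20 + 25)/3 = 68/3
E[X] = (2/5)·13 + (3/5)·68/3 = 94/5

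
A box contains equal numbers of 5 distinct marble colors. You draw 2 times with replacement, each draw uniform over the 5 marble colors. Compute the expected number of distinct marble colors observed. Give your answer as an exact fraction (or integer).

Let Xⱼ=1 if type j appears at least once. P(Xⱼ=1) = 1 − ((5−1)/5)^2 = 9/25.
E[#distinct] = 5·9/25 = 9/5.

9/5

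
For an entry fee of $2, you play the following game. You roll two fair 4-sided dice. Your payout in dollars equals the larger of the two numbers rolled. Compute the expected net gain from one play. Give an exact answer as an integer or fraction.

9/8 dollars

Distribution of the larger of the two numbers rolled: 1 w.p. 1/16, 2 w.p. 3/16, 3 w.p. 5/16, 4 w.p. 7/16
E[payout] = (1/16)·1 + (3/16)·2 + (5/16)·3 + (7/16)·4 = 25/8
Expected profit = 25/8 − 2 = 9/8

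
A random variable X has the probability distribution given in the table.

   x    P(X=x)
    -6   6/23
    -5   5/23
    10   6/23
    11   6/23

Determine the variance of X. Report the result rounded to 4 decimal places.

E[X] = (6/23)·(-6) + (5/23)·(-5) + (6/23)·10 + (6/23)·11 = 65/23
E[X²] = (6/23)·36 + (5/23)·25 + (6/23)·100 + (6/23)·121 = 1667/23
Var(X) = 1667/23 − (65/23)² = 34116/529 ≈ 64.4915

64.4915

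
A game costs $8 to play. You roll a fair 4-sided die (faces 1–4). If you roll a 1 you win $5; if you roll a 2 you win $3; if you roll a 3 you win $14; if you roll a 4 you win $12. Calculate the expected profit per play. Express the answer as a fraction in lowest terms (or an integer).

1/2 dollars

E[payout] = (1/4)·3 + (1/4)·5 + (1/4)·12 + (1/4)·14 = 17/2
Expected profit = 17/2 − 8 = 1/2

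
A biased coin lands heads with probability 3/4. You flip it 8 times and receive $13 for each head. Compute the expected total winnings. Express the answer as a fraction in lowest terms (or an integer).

E[#heads] = 8·3/4 = 6 (linearity over flips).
E[winnings] = 13·6 = 78.

$78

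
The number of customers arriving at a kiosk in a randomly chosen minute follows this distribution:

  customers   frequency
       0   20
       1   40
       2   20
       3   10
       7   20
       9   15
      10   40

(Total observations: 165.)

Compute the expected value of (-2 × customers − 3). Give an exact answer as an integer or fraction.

Total = 165, so P(customers=0) = 20/165, etc.
E[-2x-3] = (4/33)·(-3) + (8/33)·(-5) + (4/33)·(-7) + (2/33)·(-9) + (4/33)·(-17) + (1/11)·(-21) + (8/33)·(-23)
     = -413/33

-413/33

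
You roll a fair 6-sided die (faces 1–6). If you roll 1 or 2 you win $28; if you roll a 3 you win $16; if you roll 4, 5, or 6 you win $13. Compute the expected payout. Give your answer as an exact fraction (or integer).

37/2 dollars

E[payout] = (1/2)·13 + (1/6)·16 + (1/3)·28 = 37/2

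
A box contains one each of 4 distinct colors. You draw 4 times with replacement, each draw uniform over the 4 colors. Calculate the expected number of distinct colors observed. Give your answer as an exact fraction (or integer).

Let Xⱼ=1 if type j appears at least once. P(Xⱼ=1) = 1 − ((4−1)/4)^4 = 175/256.
E[#distinct] = 4·175/256 = 175/64.

175/64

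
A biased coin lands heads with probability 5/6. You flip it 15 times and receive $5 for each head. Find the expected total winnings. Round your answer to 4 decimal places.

E[#heads] = 15·5/6 = 25/2 (linearity over flips).
E[winnings] = 5·25/2 = 125/2.
≈ 62.5000

$62.5000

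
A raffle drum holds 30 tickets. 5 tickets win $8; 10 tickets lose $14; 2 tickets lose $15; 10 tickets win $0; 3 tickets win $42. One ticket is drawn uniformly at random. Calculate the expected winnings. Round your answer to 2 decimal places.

-$0.13

E[payout] = (5/30)·8 + (10/30)·(-14) + (2/30)·(-15) + (10/30)·0 + (3/30)·42 = -2/15
≈ -$0.13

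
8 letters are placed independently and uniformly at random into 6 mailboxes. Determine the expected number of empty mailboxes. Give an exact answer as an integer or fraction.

Let Xⱼ=1 if mailbox j is empty. P(Xⱼ=1) = ((6-1)/6)^8 = 390625/1679616.
By linearity, E[#empty] = 6·390625/1679616 = 390625/279936.

390625/279936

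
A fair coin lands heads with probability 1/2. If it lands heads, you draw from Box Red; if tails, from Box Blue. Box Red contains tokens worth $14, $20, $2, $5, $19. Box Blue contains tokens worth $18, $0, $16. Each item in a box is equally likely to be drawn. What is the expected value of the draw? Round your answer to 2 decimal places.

$11.67

E[X | Box Red] = (14 + 20 + 2 + 5 + 19)/5 = 12
E[X | Box Blue] = (18 + 0 + 16)/3 = 34/3
E[X] = (1/2)·12 + (1/2)·34/3 = 35/3 ≈ 11.67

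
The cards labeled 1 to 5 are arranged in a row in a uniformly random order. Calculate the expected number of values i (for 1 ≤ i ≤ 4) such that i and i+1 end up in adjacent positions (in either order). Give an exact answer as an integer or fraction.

8/5

For each i ∈ {1,…,4}, let Xᵢ = 1 if i and i+1 are adjacent. P(Xᵢ=1) = 2·(5−1)!/5! = 2/5.
By linearity, E[ΣXᵢ] = (4)·(2/5) = 8/5.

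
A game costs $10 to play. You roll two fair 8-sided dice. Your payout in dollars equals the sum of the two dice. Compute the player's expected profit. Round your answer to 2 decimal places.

-$1.00

Distribution of the sum of the two dice: 2 w.p. 1/64, 3 w.p. 1/32, 4 w.p. 3/64, 5 w.p. 1/16, 6 w.p. 5/64, 7 w.p. 3/32, …
E[payout] = (1/64)·2 + (1/32)·3 + (3/64)·4 + (1/16)·5 + (5/64)·6 + (3/32)·7 + (7/64)·8 + (1/8)·9 + (7/64)·10 + (3/32)·11 + (5/64)·12 + (1/16)·13 + (3/64)·14 + (1/32)·15 + (1/64)·16 = 9
Expected profit = 9 − 10 = -1 ≈ -$1.00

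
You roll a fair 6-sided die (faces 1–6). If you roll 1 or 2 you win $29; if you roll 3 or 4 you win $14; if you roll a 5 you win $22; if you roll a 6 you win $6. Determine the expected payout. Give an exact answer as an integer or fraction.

E[payout] = (1/6)·6 + (1/3)·14 + (1/6)·22 + (1/3)·29 = 19

$19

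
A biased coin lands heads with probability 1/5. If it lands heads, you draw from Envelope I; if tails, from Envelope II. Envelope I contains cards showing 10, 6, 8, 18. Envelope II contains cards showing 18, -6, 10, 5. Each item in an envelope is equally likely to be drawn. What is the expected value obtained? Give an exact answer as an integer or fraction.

E[X | Envelope I] = (10 + 6 + 8 + 18)/4 = 21/2
E[X | Envelope II] = (18 − 6 + 10 + 5)/4 = 27/4
E[X] = (1/5)·21/2 + (4/5)·27/4 = 15/2

15/2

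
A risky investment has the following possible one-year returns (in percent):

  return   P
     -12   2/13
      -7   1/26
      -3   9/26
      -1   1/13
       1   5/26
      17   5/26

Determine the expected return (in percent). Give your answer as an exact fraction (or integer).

E[X] = (2/13)·(-12) + (1/26)·(-7) + (9/26)·(-3) + (1/13)·(-1) + (5/26)·1 + (5/26)·17
     = 3/13

3/13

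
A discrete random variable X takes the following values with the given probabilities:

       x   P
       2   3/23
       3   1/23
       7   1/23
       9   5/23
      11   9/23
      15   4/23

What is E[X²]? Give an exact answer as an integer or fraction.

E[X²] = (3/23)·4 + (1/23)·9 + (1/23)·49 + (5/23)·81 + (9/23)·121 + (4/23)·225
     = 2464/23

2464/23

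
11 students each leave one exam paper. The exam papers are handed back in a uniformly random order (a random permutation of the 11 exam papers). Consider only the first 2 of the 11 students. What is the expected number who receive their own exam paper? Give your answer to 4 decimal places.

0.1818

Let Xᵢ = 1 if person i gets their own exam paper. For each i, P(Xᵢ=1) = 1/11.
By linearity of expectation, E[X₁+…+X_2] = 2·(1/11) = 2/11.
≈ 0.1818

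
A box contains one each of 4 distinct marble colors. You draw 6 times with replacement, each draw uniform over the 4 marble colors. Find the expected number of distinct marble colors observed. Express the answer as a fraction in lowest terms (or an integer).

Let Xⱼ=1 if type j appears at least once. P(Xⱼ=1) = 1 − ((4−1)/4)^6 = 3367/4096.
E[#distinct] = 4·3367/4096 = 3367/1024.

3367/1024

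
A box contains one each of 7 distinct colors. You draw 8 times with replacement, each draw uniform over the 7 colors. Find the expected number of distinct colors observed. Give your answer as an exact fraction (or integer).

4085185/823543

Let Xⱼ=1 if type j appears at least once. P(Xⱼ=1) = 1 − ((7−1)/7)^8 = 4085185/5764801.
E[#distinct] = 7·4085185/5764801 = 4085185/823543.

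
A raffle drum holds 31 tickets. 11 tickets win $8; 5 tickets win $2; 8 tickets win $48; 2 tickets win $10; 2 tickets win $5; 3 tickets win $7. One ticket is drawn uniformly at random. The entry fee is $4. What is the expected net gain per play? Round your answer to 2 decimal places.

$13.19

E[payout] = (11/31)·8 + (5/31)·2 + (8/31)·48 + (2/31)·10 + (2/31)·5 + (3/31)·7 = 533/31
Expected profit = 533/31 − 4 = 409/31 ≈ $13.19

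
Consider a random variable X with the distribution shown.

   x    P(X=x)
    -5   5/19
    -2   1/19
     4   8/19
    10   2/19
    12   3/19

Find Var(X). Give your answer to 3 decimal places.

36.482

E[X] = (5/19)·(-5) + (1/19)·(-2) + (8/19)·4 + (2/19)·10 + (3/19)·12 = 61/19
E[X²] = (5/19)·25 + (1/19)·4 + (8/19)·16 + (2/19)·100 + (3/19)·144 = 889/19
Var(X) = 889/19 − (61/19)² = 13170/361 ≈ 36.482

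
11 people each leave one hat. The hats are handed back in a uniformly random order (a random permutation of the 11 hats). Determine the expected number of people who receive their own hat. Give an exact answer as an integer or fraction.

Let Xᵢ = 1 if person i gets their own hat. For each i, P(Xᵢ=1) = 1/11.
By linearity of expectation, E[X₁+…+X_11] = 11·(1/11) = 1.

1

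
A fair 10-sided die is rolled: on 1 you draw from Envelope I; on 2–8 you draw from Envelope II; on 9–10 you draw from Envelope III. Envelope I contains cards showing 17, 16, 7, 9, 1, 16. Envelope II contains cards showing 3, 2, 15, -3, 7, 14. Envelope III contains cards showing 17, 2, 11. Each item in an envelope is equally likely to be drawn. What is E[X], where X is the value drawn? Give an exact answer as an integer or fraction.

113/15

E[X | Envelope I] = (17 + 16 + 7 + 9 + 1 + 16)/6 = 11
E[X | Envelope II] = (3 + 2 + 15 − 3 + 7 + 14)/6 = 19/3
E[X | Envelope III] = (17 + 2 + 11)/3 = 10
E[X] = (1/10)·11 + (7/10)·19/3 + (1/5)·10 = 113/15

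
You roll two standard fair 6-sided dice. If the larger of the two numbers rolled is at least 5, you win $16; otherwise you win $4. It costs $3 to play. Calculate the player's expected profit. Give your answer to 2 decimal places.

$7.67

E[payout] = (4/9)·4 + (5/9)·16 = 32/3
Expected profit = 32/3 − 3 = 23/3 ≈ $7.67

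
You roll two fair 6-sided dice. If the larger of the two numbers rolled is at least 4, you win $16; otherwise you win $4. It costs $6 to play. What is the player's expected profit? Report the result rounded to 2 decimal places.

$7.00

E[payout] = (1/4)·4 + (3/4)·16 = 13
Expected profit = 13 − 6 = 7 ≈ $7.00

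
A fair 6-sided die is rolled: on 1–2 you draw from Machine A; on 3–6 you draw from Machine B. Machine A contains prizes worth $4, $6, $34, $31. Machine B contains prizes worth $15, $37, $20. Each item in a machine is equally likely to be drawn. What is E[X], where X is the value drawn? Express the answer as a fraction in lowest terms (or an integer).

E[X | Machine A] = (4 + 6 + 34 + 31)/4 = 75/4
E[X | Machine B] = (15 + 37 + 20)/3 = 24
E[X] = (1/3)·75/4 + (2/3)·24 = 89/4

89/4 dollars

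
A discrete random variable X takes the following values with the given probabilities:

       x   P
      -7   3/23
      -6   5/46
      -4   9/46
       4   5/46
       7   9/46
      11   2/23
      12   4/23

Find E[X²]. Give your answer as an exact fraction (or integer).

2775/46

E[X²] = (3/23)·49 + (5/46)·36 + (9/46)·16 + (5/46)·16 + (9/46)·49 + (2/23)·121 + (4/23)·144
     = 2775/46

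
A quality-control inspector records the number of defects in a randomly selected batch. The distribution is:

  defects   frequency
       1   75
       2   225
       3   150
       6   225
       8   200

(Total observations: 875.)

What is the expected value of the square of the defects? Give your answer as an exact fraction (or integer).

Total = 875, so P(defects=1) = 75/875, etc.
E[X²] = (3/35)·1 + (9/35)·4 + (6/35)·9 + (9/35)·36 + (8/35)·64
     = 929/35

929/35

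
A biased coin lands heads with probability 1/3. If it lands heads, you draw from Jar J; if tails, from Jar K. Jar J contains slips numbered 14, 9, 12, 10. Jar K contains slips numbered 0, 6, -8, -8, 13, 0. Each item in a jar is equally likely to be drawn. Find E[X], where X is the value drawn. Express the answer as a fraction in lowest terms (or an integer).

E[X | Jar J] = (14 + 9 + 12 + 10)/4 = 45/4
E[X | Jar K] = (0 + 6 − 8 − 8 + 13 + 0)/6 = 1/2
E[X] = (1/3)·45/4 + (2/3)·1/2 = 49/12

49/12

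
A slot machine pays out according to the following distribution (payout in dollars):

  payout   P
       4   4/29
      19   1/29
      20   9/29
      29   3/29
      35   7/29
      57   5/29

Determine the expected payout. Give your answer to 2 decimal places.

$28.69

E[X] = (4/29)·4 + (1/29)·19 + (9/29)·20 + (3/29)·29 + (7/29)·35 + (5/29)·57
     = 832/29 ≈ 28.69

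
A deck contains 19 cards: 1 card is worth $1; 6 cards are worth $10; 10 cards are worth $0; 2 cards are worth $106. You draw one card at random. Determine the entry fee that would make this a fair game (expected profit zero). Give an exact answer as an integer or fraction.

E[payout] = (1/19)·1 + (6/19)·10 + (10/19)·0 + (2/19)·106 = 273/19
Fair fee = E[payout] = 273/19

273/19 dollars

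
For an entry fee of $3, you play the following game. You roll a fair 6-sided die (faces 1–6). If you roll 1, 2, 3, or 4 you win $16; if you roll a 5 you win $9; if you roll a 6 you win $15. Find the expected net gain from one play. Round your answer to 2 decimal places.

E[payout] = (1/6)·9 + (1/6)·15 + (2/3)·16 = 44/3
Expected profit = 44/3 − 3 = 35/3 ≈ $11.67

$11.67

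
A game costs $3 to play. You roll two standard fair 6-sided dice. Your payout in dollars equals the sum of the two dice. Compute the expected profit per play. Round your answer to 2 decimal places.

$4.00

Distribution of the sum of the two dice: 2 w.p. 1/36, 3 w.p. 1/18, 4 w.p. 1/12, 5 w.p. 1/9, 6 w.p. 5/36, 7 w.p. 1/6, …
E[payout] = (1/36)·2 + (1/18)·3 + (1/12)·4 + (1/9)·5 + (5/36)·6 + (1/6)·7 + (5/36)·8 + (1/9)·9 + (1/12)·10 + (1/18)·11 + (1/36)·12 = 7
Expected profit = 7 − 3 = 4 ≈ $4.00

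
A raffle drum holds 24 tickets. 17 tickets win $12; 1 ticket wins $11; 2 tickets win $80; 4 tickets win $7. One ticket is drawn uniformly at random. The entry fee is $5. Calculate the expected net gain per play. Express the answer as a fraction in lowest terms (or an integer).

E[payout] = (17/24)·12 + (1/24)·11 + (2/24)·80 + (4/24)·7 = 403/24
Expected profit = 403/24 − 5 = 283/24

283/24 dollars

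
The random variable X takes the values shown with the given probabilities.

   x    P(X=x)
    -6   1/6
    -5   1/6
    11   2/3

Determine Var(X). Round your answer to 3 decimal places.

E[X] = (1/6)·(-6) + (1/6)·(-5) + (2/3)·11 = 11/2
E[X²] = (1/6)·36 + (1/6)·25 + (2/3)·121 = 545/6
Var(X) = 545/6 − (11/2)² = 727/12 ≈ 60.583

60.583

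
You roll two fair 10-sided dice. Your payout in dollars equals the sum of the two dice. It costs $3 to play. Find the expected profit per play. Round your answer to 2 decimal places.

Distribution of the sum of the two dice: 2 w.p. 1/100, 3 w.p. 1/50, 4 w.p. 3/100, 5 w.p. 1/25, 6 w.p. 1/20, 7 w.p. 3/50, …
E[payout] = (1/100)·2 + (1/50)·3 + (3/100)·4 + (1/25)·5 + (1/20)·6 + (3/50)·7 + (7/100)·8 + (2/25)·9 + (9/100)·10 + (1/10)·11 + (9/100)·12 + (2/25)·13 + (7/100)·14 + (3/50)·15 + (1/20)·16 + (1/25)·17 + (3/100)·18 + (1/50)·19 + (1/100)·20 = 11
Expected profit = 11 − 3 = 8 ≈ $8.00

$8.00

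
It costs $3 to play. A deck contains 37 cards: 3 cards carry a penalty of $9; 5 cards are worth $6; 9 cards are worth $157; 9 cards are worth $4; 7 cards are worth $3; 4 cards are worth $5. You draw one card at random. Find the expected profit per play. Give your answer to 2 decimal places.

$37.35

E[payout] = (3/37)·(-9) + (5/37)·6 + (9/37)·157 + (9/37)·4 + (7/37)·3 + (4/37)·5 = 1493/37
Expected profit = 1493/37 − 3 = 1382/37 ≈ $37.35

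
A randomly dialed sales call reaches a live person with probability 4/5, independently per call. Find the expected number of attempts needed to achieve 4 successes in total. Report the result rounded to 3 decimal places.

By linearity (sum of 4 independent geometric waits), E[trials] = 4/p = 4/(4/5) = 5.
≈ 5.000

5.000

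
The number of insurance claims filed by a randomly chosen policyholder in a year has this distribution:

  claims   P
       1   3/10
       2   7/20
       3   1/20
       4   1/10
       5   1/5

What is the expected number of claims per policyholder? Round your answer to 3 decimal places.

2.550

E[X] = (3/10)·1 + (7/20)·2 + (1/20)·3 + (1/10)·4 + (1/5)·5
     = 51/20 ≈ 2.550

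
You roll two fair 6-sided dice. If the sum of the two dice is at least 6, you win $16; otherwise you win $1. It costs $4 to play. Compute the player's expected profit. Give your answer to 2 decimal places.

E[payout] = (5/18)·1 + (13/18)·16 = 71/6
Expected profit = 71/6 − 4 = 47/6 ≈ $7.83

$7.83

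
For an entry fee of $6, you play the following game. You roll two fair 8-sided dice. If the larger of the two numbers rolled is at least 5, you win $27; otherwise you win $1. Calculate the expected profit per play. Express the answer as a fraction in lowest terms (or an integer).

E[payout] = (1/4)·1 + (3/4)·27 = 41/2
Expected profit = 41/2 − 6 = 29/2

29/2 dollars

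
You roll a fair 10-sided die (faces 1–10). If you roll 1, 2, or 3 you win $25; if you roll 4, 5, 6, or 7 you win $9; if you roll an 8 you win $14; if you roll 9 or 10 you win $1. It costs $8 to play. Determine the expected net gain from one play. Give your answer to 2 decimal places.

E[payout] = (1/5)·1 + (2/5)·9 + (1/10)·14 + (3/10)·25 = 127/10
Expected profit = 127/10 − 8 = 47/10 ≈ $4.70

$4.70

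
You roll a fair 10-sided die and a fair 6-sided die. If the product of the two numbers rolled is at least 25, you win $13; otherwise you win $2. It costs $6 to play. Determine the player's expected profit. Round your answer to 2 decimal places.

-$0.70

E[payout] = (7/10)·2 + (3/10)·13 = 53/10
Expected profit = 53/10 − 6 = -7/10 ≈ -$0.70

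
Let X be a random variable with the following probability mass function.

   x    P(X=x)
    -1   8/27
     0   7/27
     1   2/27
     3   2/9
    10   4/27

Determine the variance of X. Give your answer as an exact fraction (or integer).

E[X] = (8/27)·(-1) + (7/27)·0 + (2/27)·1 + (2/9)·3 + (4/27)·10 = 52/27
E[X²] = (8/27)·1 + (7/27)·0 + (2/27)·1 + (2/9)·9 + (4/27)·100 = 464/27
Var(X) = 464/27 − (52/27)² = 9824/729

9824/729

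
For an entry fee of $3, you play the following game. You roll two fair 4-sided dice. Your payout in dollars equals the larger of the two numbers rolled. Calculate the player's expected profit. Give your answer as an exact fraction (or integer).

Distribution of the larger of the two numbers rolled: 1 w.p. 1/16, 2 w.p. 3/16, 3 w.p. 5/16, 4 w.p. 7/16
E[payout] = (1/16)·1 + (3/16)·2 + (5/16)·3 + (7/16)·4 = 25/8
Expected profit = 25/8 − 3 = 1/8

1/8 dollars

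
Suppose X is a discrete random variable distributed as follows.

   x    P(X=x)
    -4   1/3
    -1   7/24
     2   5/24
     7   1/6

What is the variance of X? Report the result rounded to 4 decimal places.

E[X] = (1/3)·(-4) + (7/24)·(-1) + (5/24)·2 + (1/6)·7 = -1/24
E[X²] = (1/3)·16 + (7/24)·1 + (5/24)·4 + (1/6)·49 = 117/8
Var(X) = 117/8 − (-1/24)² = 8423/576 ≈ 14.6233

14.6233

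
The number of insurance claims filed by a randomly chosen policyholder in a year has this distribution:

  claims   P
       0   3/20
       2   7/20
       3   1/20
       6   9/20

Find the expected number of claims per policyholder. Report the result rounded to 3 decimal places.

E[X] = (3/20)·0 + (7/20)·2 + (1/20)·3 + (9/20)·6
     = 71/20 ≈ 3.550

3.550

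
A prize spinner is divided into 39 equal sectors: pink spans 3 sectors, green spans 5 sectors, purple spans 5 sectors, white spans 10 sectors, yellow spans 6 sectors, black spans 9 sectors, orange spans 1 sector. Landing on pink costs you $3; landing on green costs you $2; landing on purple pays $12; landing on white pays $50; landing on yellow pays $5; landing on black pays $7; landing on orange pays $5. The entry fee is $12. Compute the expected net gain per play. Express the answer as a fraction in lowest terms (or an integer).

E[payout] = (3/39)·(-3) + (5/39)·(-2) + (5/39)·12 + (10/39)·50 + (6/39)·5 + (9/39)·7 + (1/39)·5 = 213/13
Expected profit = 213/13 − 12 = 57/13

57/13 dollars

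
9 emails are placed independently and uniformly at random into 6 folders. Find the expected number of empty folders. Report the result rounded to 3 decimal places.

1.163

Let Xⱼ=1 if folder j is empty. P(Xⱼ=1) = ((6-1)/6)^9 = 1953125/10077696.
By linearity, E[#empty] = 6·1953125/10077696 = 1953125/1679616.
≈ 1.163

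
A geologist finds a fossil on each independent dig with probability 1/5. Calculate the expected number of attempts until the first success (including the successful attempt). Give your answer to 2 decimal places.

5.00

For a geometric distribution, E[trials] = 1/p = 1/(1/5) = 5.
≈ 5.00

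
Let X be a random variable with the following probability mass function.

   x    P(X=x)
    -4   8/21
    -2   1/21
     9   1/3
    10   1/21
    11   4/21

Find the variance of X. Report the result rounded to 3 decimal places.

45.474

E[X] = (8/21)·(-4) + (1/21)·(-2) + (1/3)·9 + (1/21)·10 + (4/21)·11 = 83/21
E[X²] = (8/21)·16 + (1/21)·4 + (1/3)·81 + (1/21)·100 + (4/21)·121 = 1283/21
Var(X) = 1283/21 − (83/21)² = 20054/441 ≈ 45.474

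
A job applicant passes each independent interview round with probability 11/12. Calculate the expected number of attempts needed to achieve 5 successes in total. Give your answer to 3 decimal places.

5.455

By linearity (sum of 5 independent geometric waits), E[trials] = 5/p = 5/(11/12) = 60/11.
≈ 5.455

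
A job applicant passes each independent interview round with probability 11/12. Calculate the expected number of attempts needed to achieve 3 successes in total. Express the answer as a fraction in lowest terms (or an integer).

By linearity (sum of 3 independent geometric waits), E[trials] = 3/p = 3/(11/12) = 36/11.

36/11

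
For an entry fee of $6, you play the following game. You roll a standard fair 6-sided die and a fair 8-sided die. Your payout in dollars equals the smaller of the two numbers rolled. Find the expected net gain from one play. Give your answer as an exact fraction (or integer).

Distribution of the smaller of the two numbers rolled: 1 w.p. 13/48, 2 w.p. 11/48, 3 w.p. 3/16, 4 w.p. 7/48, 5 w.p. 5/48, 6 w.p. 1/16
E[payout] = (13/48)·1 + (11/48)·2 + (3/16)·3 + (7/48)·4 + (5/48)·5 + (1/16)·6 = 133/48
Expected profit = 133/48 − 6 = -155/48

-155/48 dollars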